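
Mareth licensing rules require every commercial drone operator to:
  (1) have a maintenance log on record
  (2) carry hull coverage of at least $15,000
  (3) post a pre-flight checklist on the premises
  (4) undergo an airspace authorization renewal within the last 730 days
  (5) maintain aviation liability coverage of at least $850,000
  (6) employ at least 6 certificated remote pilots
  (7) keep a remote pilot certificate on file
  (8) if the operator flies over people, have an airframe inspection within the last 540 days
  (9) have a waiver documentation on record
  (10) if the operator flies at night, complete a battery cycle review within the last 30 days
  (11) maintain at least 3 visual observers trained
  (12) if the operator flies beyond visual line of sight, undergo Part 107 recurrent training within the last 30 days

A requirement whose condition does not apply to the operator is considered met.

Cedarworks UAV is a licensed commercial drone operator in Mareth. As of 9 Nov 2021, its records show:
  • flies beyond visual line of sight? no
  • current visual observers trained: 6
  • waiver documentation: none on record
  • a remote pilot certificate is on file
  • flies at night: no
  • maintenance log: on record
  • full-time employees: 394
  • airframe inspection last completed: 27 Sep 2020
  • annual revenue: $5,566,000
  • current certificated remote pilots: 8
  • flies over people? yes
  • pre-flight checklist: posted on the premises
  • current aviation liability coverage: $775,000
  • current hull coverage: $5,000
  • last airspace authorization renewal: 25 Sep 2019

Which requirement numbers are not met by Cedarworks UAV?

2, 4, 5, 9

1. maintenance log present → met
2. hull coverage $5,000 < $15,000 → not met
3. pre-flight checklist present → met
4. airspace authorization renewal 776 days ago vs limit 730 → not met
5. aviation liability coverage $775,000 < $850,000 → not met
6. certificated remote pilots 8 ≥ 6 → met
7. remote pilot certificate present → met
8. condition 'flies over people' holds; airframe inspection 408 days ago vs limit 540 → met
9. waiver documentation absent → not met
10. condition 'flies at night' does not hold → requirement n/a → met
11. visual observers trained 6 ≥ 3 → met
12. condition 'flies beyond visual line of sight' does not hold → requirement n/a → met
Not met: 2, 4, 5, 9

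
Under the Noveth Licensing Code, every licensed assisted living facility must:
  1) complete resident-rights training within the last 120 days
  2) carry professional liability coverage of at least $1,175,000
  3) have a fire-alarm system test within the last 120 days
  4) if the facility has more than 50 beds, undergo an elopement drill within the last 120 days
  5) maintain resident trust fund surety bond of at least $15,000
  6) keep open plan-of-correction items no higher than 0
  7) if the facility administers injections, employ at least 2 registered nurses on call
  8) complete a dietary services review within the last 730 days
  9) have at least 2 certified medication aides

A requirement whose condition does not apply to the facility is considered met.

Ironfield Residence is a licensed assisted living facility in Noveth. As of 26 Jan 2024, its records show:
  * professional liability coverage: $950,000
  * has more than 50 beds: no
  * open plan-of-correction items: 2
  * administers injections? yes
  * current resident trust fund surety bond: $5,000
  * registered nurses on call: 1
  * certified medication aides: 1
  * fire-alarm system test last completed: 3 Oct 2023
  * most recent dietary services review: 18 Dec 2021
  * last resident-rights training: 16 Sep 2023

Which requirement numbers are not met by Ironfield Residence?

1, 2, 5, 6, 7, 8, 9

1. resident-rights training 132 days ago vs limit 120 → not met
2. professional liability coverage $950,000 < $1,175,000 → not met
3. fire-alarm system test 115 days ago vs limit 120 → met
4. condition 'has more than 50 beds' does not hold → requirement n/a → met
5. resident trust fund surety bond $5,000 < $15,000 → not met
6. open plan-of-correction items 2 > 0 → not met
7. condition 'administers injections' holds; registered nurses on call 1 < 2 → not met
8. dietary services review 769 days ago vs limit 730 → not met
9. certified medication aides 1 < 2 → not met
Not met: 1, 2, 5, 6, 7, 8, 9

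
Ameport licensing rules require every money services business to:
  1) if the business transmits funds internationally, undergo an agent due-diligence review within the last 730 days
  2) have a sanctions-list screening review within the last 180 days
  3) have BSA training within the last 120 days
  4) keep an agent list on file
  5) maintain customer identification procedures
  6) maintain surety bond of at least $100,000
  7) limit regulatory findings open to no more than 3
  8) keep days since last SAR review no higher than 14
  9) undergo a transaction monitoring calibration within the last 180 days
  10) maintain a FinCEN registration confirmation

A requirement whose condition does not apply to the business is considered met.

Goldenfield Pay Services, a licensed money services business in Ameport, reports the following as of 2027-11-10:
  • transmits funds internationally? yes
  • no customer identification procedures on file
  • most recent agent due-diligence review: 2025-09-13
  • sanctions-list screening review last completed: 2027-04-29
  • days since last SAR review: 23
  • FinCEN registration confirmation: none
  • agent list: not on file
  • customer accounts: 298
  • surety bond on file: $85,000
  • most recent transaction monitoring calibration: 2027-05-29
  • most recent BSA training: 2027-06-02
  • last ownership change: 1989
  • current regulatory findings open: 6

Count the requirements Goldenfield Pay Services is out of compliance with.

9

1. condition 'transmits funds internationally' holds; agent due-diligence review 788 days ago vs limit 730 → not met
2. sanctions-list screening review 195 days ago vs limit 180 → not met
3. BSA training 161 days ago vs limit 120 → not met
4. agent list absent → not met
5. customer identification procedures absent → not met
6. surety bond $85,000 < $100,000 → not met
7. regulatory findings open 6 > 3 → not met
8. days since last SAR review 23 > 14 → not met
9. transaction monitoring calibration 165 days ago vs limit 180 → met
10. FinCEN registration confirmation absent → not met
Not met: 9 of 10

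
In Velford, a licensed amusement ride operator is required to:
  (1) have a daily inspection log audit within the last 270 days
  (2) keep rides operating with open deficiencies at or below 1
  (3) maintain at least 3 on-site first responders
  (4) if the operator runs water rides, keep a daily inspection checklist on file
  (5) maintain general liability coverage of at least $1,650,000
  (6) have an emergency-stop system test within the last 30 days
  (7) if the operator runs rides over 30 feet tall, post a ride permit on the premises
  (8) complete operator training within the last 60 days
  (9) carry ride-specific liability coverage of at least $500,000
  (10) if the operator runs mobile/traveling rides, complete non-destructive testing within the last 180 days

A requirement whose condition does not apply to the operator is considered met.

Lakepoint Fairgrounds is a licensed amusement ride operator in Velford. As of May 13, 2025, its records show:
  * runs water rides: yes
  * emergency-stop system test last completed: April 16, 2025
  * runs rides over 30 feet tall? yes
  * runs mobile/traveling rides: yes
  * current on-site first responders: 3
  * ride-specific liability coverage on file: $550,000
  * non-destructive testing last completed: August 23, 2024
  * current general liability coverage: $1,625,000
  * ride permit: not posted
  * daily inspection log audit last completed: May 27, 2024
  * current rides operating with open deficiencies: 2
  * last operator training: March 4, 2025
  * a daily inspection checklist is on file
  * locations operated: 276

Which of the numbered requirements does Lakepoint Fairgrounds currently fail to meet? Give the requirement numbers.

1. daily inspection log audit 351 days ago vs limit 270 → not met
2. rides operating with open deficiencies 2 > 1 → not met
3. on-site first responders 3 ≥ 3 → met
4. condition 'runs water rides' holds; daily inspection checklist present → met
5. general liability coverage $1,625,000 < $1,650,000 → not met
6. emergency-stop system test 27 days ago vs limit 30 → met
7. condition 'runs rides over 30 feet tall' holds; ride permit absent → not met
8. operator training 70 days ago vs limit 60 → not met
9. ride-specific liability coverage $550,000 ≥ $500,000 → met
10. condition 'runs mobile/traveling rides' holds; non-destructive testing 263 days ago vs limit 180 → not met
Not met: 1, 2, 5, 7, 8, 10

1, 2, 5, 7, 8, 10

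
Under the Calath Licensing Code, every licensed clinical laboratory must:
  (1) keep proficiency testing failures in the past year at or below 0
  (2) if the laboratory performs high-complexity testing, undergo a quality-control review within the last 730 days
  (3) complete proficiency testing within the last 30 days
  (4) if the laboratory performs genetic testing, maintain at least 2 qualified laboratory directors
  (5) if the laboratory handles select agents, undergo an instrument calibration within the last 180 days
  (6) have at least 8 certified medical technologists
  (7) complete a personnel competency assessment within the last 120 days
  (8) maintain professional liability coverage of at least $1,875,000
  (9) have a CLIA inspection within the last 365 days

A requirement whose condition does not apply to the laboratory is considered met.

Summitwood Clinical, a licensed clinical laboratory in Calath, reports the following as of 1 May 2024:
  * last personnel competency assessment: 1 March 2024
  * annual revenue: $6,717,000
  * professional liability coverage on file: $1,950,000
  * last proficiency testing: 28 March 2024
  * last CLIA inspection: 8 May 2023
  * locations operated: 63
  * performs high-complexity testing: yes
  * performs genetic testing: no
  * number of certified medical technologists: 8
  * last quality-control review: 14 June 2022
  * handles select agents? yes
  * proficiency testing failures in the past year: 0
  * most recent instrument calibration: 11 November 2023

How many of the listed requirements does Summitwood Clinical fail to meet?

1. proficiency testing failures in the past year 0 ≤ 0 → met
2. condition 'performs high-complexity testing' holds; quality-control review 687 days ago vs limit 730 → met
3. proficiency testing 34 days ago vs limit 30 → not met
4. condition 'performs genetic testing' does not hold → requirement n/a → met
5. condition 'handles select agents' holds; instrument calibration 172 days ago vs limit 180 → met
6. certified medical technologists 8 ≥ 8 → met
7. personnel competency assessment 61 days ago vs limit 120 → met
8. professional liability coverage $1,950,000 ≥ $1,875,000 → met
9. CLIA inspection 359 days ago vs limit 365 → met
Not met: 1 of 9

1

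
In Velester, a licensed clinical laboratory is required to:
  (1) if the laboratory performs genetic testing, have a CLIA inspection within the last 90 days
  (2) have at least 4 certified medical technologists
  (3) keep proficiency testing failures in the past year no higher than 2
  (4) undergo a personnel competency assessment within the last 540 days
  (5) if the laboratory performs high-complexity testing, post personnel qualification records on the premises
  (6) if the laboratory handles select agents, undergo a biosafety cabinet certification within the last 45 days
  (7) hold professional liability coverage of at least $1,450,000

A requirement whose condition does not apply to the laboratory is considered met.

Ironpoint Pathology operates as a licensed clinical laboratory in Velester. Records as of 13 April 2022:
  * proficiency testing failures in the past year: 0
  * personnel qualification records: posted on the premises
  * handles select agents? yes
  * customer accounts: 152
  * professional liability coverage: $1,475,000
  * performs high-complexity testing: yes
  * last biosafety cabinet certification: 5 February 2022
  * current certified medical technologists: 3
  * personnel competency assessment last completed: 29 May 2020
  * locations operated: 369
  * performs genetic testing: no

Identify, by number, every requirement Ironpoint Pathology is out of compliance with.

1. condition 'performs genetic testing' does not hold → requirement n/a → met
2. certified medical technologists 3 < 4 → not met
3. proficiency testing failures in the past year 0 ≤ 2 → met
4. personnel competency assessment 684 days ago vs limit 540 → not met
5. condition 'performs high-complexity testing' holds; personnel qualification records present → met
6. condition 'handles select agents' holds; biosafety cabinet certification 67 days ago vs limit 45 → not met
7. professional liability coverage $1,475,000 ≥ $1,450,000 → met
Not met: 2, 4, 6

2, 4, 6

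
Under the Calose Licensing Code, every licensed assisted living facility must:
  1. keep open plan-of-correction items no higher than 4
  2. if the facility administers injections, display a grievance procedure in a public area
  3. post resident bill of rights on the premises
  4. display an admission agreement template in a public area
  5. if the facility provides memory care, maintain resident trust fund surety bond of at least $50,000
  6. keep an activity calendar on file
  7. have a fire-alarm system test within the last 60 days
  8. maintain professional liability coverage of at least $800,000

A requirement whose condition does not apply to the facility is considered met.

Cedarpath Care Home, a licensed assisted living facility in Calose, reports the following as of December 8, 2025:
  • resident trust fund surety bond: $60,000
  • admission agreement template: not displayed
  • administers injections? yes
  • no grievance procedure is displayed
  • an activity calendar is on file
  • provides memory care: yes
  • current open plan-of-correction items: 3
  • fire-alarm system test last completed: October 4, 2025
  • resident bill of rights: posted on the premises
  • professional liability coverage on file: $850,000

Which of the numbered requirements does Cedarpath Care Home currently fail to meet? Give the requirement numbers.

2, 4, 7

1. open plan-of-correction items 3 ≤ 4 → met
2. condition 'administers injections' holds; grievance procedure absent → not met
3. resident bill of rights present → met
4. admission agreement template absent → not met
5. condition 'provides memory care' holds; resident trust fund surety bond $60,000 ≥ $50,000 → met
6. activity calendar present → met
7. fire-alarm system test 65 days ago vs limit 60 → not met
8. professional liability coverage $850,000 ≥ $800,000 → met
Not met: 2, 4, 7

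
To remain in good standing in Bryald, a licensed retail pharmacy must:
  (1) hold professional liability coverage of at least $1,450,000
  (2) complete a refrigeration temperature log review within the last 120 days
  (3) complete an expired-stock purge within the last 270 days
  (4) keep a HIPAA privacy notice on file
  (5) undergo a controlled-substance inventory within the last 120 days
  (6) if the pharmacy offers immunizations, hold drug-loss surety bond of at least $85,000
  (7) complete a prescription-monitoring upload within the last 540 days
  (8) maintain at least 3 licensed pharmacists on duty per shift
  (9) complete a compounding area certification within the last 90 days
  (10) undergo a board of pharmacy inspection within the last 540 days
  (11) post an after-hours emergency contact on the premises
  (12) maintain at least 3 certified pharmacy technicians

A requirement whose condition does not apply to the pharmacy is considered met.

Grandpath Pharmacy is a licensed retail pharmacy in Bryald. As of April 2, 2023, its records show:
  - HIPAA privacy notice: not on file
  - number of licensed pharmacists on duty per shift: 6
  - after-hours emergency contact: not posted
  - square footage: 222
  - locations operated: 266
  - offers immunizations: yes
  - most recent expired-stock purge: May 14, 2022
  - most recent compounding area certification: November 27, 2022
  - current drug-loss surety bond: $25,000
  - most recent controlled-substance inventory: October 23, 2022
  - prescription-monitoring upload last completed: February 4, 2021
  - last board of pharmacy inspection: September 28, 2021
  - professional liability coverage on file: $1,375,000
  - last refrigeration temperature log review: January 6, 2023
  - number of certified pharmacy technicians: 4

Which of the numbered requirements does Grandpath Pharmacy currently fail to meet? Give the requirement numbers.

1. professional liability coverage $1,375,000 < $1,450,000 → not met
2. refrigeration temperature log review 86 days ago vs limit 120 → met
3. expired-stock purge 323 days ago vs limit 270 → not met
4. HIPAA privacy notice absent → not met
5. controlled-substance inventory 161 days ago vs limit 120 → not met
6. condition 'offers immunizations' holds; drug-loss surety bond $25,000 < $85,000 → not met
7. prescription-monitoring upload 787 days ago vs limit 540 → not met
8. licensed pharmacists on duty per shift 6 ≥ 3 → met
9. compounding area certification 126 days ago vs limit 90 → not met
10. board of pharmacy inspection 551 days ago vs limit 540 → not met
11. after-hours emergency contact absent → not met
12. certified pharmacy technicians 4 ≥ 3 → met
Not met: 1, 3, 4, 5, 6, 7, 9, 10, 11

1, 3, 4, 5, 6, 7, 9, 10, 11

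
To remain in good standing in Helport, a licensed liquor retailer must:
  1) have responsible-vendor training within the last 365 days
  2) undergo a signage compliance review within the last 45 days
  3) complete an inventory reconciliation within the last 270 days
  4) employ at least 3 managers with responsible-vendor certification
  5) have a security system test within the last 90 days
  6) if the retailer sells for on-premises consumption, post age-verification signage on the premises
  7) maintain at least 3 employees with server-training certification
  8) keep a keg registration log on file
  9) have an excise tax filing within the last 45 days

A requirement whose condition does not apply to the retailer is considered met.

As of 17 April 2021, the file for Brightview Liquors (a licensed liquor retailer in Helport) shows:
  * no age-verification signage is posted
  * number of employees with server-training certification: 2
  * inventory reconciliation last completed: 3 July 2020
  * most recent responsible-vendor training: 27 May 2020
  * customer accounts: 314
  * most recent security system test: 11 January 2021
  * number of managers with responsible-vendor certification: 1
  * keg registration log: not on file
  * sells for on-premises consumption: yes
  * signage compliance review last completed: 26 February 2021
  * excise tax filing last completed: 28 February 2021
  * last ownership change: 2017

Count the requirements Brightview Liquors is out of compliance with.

1. responsible-vendor training 325 days ago vs limit 365 → met
2. signage compliance review 50 days ago vs limit 45 → not met
3. inventory reconciliation 288 days ago vs limit 270 → not met
4. managers with responsible-vendor certification 1 < 3 → not met
5. security system test 96 days ago vs limit 90 → not met
6. condition 'sells for on-premises consumption' holds; age-verification signage absent → not met
7. employees with server-training certification 2 < 3 → not met
8. keg registration log absent → not met
9. excise tax filing 48 days ago vs limit 45 → not met
Not met: 8 of 9

8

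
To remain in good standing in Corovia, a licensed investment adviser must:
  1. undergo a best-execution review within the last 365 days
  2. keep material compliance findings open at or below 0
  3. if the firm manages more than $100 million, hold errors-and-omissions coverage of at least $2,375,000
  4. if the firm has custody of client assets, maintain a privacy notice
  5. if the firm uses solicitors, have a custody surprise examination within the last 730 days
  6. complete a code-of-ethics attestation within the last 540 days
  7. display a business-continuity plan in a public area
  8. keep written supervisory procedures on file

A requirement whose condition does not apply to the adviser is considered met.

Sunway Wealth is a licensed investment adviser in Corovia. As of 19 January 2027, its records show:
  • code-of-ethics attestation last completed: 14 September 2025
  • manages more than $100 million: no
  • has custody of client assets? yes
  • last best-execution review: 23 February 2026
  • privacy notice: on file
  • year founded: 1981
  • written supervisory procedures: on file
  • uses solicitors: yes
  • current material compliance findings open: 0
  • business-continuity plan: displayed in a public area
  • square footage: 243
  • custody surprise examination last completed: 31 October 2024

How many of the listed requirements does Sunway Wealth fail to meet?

1. best-execution review 330 days ago vs limit 365 → met
2. material compliance findings open 0 ≤ 0 → met
3. condition 'manages more than $100 million' does not hold → requirement n/a → met
4. condition 'has custody of client assets' holds; privacy notice present → met
5. condition 'uses solicitors' holds; custody surprise examination 810 days ago vs limit 730 → not met
6. code-of-ethics attestation 492 days ago vs limit 540 → met
7. business-continuity plan present → met
8. written supervisory procedures present → met
Not met: 1 of 8

1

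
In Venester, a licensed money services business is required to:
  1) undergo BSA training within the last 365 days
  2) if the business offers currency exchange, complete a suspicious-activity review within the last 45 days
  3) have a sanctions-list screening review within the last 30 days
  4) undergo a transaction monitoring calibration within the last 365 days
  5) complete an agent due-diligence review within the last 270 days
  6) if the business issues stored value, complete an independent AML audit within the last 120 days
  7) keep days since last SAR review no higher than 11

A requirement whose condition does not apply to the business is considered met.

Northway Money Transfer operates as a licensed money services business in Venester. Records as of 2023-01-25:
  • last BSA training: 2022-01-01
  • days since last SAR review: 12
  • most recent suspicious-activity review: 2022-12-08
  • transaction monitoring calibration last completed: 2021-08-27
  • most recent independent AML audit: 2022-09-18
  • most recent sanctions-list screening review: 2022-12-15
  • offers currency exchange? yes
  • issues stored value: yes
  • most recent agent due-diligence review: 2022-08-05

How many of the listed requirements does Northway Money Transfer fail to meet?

1. BSA training 389 days ago vs limit 365 → not met
2. condition 'offers currency exchange' holds; suspicious-activity review 48 days ago vs limit 45 → not met
3. sanctions-list screening review 41 days ago vs limit 30 → not met
4. transaction monitoring calibration 516 days ago vs limit 365 → not met
5. agent due-diligence review 173 days ago vs limit 270 → met
6. condition 'issues stored value' holds; independent AML audit 129 days ago vs limit 120 → not met
7. days since last SAR review 12 > 11 → not met
Not met: 6 of 7

6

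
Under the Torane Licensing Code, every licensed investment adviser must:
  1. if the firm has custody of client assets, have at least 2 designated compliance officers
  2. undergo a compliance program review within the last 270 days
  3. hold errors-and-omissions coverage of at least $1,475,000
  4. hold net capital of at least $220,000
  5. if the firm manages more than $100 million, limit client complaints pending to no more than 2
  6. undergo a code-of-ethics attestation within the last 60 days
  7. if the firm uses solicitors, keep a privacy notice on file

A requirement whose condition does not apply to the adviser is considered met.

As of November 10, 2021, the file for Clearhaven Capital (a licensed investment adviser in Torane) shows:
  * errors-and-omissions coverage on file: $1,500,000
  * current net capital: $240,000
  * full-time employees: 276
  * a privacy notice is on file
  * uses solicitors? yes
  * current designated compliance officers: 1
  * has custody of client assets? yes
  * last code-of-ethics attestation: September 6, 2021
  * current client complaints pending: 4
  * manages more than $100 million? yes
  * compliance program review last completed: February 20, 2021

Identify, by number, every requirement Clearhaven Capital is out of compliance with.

1, 5, 6

1. condition 'has custody of client assets' holds; designated compliance officers 1 < 2 → not met
2. compliance program review 263 days ago vs limit 270 → met
3. errors-and-omissions coverage $1,500,000 ≥ $1,475,000 → met
4. net capital $240,000 ≥ $220,000 → met
5. condition 'manages more than $100 million' holds; client complaints pending 4 > 2 → not met
6. code-of-ethics attestation 65 days ago vs limit 60 → not met
7. condition 'uses solicitors' holds; privacy notice present → met
Not met: 1, 5, 6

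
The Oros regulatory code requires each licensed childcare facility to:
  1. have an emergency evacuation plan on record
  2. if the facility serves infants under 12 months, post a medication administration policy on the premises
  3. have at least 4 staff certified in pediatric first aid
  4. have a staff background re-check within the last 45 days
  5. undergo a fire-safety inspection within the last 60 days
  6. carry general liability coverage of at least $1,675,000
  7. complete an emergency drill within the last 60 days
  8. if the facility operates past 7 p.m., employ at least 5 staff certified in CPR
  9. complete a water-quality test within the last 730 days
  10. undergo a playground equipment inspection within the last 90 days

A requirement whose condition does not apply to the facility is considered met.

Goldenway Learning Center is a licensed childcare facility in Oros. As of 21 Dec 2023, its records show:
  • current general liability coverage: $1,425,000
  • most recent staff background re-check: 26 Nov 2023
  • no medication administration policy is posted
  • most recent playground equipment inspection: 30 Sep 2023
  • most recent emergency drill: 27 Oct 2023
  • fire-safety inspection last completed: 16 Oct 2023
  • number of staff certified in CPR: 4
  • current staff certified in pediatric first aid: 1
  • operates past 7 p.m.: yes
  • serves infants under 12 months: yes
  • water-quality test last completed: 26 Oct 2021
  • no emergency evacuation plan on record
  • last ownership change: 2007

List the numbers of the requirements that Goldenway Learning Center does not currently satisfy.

1, 2, 3, 5, 6, 8, 9

1. emergency evacuation plan absent → not met
2. condition 'serves infants under 12 months' holds; medication administration policy absent → not met
3. staff certified in pediatric first aid 1 < 4 → not met
4. staff background re-check 25 days ago vs limit 45 → met
5. fire-safety inspection 66 days ago vs limit 60 → not met
6. general liability coverage $1,425,000 < $1,675,000 → not met
7. emergency drill 55 days ago vs limit 60 → met
8. condition 'operates past 7 p.m.' holds; staff certified in CPR 4 < 5 → not met
9. water-quality test 786 days ago vs limit 730 → not met
10. playground equipment inspection 82 days ago vs limit 90 → met
Not met: 1, 2, 3, 5, 6, 8, 9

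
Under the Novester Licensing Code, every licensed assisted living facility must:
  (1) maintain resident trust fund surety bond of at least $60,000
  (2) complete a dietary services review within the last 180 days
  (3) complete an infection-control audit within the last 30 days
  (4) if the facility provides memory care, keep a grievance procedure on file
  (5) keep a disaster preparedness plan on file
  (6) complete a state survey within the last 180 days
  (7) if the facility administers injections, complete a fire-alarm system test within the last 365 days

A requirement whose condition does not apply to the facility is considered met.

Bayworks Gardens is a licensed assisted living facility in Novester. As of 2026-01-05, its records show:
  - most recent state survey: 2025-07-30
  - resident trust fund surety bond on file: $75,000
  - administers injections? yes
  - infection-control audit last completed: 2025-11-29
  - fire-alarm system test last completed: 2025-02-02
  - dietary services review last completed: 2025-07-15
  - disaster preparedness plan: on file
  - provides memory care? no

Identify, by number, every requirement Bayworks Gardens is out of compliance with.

3

1. resident trust fund surety bond $75,000 ≥ $60,000 → met
2. dietary services review 174 days ago vs limit 180 → met
3. infection-control audit 37 days ago vs limit 30 → not met
4. condition 'provides memory care' does not hold → requirement n/a → met
5. disaster preparedness plan present → met
6. state survey 159 days ago vs limit 180 → met
7. condition 'administers injections' holds; fire-alarm system test 337 days ago vs limit 365 → met
Not met: 3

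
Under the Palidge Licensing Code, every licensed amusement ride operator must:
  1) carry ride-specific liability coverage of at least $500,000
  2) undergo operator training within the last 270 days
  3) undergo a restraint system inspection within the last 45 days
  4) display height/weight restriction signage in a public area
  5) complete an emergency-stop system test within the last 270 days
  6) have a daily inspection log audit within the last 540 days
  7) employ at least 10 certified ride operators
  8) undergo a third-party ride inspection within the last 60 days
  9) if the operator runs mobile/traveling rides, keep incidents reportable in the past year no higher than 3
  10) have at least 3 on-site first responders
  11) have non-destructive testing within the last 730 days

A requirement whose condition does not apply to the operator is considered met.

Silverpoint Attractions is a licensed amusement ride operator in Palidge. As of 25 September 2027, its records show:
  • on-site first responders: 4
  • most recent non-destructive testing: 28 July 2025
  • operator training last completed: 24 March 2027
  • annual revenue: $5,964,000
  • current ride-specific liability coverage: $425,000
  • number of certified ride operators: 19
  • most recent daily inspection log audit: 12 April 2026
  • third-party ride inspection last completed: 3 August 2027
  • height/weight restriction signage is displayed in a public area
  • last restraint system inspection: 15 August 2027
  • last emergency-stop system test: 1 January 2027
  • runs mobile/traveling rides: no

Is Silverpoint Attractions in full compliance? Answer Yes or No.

No

1. ride-specific liability coverage $425,000 < $500,000 → not met
2. operator training 185 days ago vs limit 270 → met
3. restraint system inspection 41 days ago vs limit 45 → met
4. height/weight restriction signage present → met
5. emergency-stop system test 267 days ago vs limit 270 → met
6. daily inspection log audit 531 days ago vs limit 540 → met
7. certified ride operators 19 ≥ 10 → met
8. third-party ride inspection 53 days ago vs limit 60 → met
9. condition 'runs mobile/traveling rides' does not hold → requirement n/a → met
10. on-site first responders 4 ≥ 3 → met
11. non-destructive testing 789 days ago vs limit 730 → not met
Not met: 1, 11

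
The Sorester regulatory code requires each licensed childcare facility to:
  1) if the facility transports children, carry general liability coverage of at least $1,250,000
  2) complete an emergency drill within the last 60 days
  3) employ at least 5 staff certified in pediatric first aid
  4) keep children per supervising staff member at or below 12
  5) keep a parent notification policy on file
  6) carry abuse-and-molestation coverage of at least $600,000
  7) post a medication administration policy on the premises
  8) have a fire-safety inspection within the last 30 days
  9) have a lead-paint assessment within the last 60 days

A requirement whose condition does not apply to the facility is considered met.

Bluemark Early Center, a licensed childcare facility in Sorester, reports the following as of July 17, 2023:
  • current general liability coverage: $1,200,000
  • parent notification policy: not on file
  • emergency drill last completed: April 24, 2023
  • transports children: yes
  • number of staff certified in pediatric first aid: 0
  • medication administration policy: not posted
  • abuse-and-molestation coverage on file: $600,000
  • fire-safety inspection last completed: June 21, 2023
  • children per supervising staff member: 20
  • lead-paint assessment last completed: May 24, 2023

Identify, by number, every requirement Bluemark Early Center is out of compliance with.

1, 2, 3, 4, 5, 7

1. condition 'transports children' holds; general liability coverage $1,200,000 < $1,250,000 → not met
2. emergency drill 84 days ago vs limit 60 → not met
3. staff certified in pediatric first aid 0 < 5 → not met
4. children per supervising staff member 20 > 12 → not met
5. parent notification policy absent → not met
6. abuse-and-molestation coverage $600,000 ≥ $600,000 → met
7. medication administration policy absent → not met
8. fire-safety inspection 26 days ago vs limit 30 → met
9. lead-paint assessment 54 days ago vs limit 60 → met
Not met: 1, 2, 3, 4, 5, 7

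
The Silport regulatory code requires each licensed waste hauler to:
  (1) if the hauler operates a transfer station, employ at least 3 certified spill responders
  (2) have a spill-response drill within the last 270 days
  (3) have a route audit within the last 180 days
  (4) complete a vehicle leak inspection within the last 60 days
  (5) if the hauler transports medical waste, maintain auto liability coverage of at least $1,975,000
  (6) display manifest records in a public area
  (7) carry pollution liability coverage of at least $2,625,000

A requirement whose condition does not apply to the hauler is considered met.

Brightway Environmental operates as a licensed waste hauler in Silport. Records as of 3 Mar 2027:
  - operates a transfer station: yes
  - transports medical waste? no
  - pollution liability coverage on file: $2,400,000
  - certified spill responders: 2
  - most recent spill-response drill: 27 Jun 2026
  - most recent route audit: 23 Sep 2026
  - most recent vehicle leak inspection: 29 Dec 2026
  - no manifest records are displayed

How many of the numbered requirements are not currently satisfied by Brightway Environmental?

4

1. condition 'operates a transfer station' holds; certified spill responders 2 < 3 → not met
2. spill-response drill 249 days ago vs limit 270 → met
3. route audit 161 days ago vs limit 180 → met
4. vehicle leak inspection 64 days ago vs limit 60 → not met
5. condition 'transports medical waste' does not hold → requirement n/a → met
6. manifest records absent → not met
7. pollution liability coverage $2,400,000 < $2,625,000 → not met
Not met: 4 of 7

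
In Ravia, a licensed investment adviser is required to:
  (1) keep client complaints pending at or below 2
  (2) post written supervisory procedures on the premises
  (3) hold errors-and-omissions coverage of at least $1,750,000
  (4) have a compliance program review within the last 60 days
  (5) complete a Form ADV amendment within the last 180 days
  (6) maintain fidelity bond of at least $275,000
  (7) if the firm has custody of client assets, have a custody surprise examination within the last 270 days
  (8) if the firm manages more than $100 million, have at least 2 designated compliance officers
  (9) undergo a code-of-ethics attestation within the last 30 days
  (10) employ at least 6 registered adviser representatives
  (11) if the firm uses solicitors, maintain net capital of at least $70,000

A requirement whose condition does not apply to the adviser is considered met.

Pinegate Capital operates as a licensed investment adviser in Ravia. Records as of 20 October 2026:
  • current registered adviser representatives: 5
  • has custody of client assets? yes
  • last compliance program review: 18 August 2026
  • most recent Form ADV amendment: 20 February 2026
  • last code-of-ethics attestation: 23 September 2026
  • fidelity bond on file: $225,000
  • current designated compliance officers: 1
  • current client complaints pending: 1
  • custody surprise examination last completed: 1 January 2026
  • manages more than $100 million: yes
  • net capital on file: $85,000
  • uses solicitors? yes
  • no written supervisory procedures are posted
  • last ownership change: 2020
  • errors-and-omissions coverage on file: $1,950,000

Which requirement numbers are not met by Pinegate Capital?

1. client complaints pending 1 ≤ 2 → met
2. written supervisory procedures absent → not met
3. errors-and-omissions coverage $1,950,000 ≥ $1,750,000 → met
4. compliance program review 63 days ago vs limit 60 → not met
5. Form ADV amendment 242 days ago vs limit 180 → not met
6. fidelity bond $225,000 < $275,000 → not met
7. condition 'has custody of client assets' holds; custody surprise examination 292 days ago vs limit 270 → not met
8. condition 'manages more than $100 million' holds; designated compliance officers 1 < 2 → not met
9. code-of-ethics attestation 27 days ago vs limit 30 → met
10. registered adviser representatives 5 < 6 → not met
11. condition 'uses solicitors' holds; net capital $85,000 ≥ $70,000 → met
Not met: 2, 4, 5, 6, 7, 8, 10

2, 4, 5, 6, 7, 8, 10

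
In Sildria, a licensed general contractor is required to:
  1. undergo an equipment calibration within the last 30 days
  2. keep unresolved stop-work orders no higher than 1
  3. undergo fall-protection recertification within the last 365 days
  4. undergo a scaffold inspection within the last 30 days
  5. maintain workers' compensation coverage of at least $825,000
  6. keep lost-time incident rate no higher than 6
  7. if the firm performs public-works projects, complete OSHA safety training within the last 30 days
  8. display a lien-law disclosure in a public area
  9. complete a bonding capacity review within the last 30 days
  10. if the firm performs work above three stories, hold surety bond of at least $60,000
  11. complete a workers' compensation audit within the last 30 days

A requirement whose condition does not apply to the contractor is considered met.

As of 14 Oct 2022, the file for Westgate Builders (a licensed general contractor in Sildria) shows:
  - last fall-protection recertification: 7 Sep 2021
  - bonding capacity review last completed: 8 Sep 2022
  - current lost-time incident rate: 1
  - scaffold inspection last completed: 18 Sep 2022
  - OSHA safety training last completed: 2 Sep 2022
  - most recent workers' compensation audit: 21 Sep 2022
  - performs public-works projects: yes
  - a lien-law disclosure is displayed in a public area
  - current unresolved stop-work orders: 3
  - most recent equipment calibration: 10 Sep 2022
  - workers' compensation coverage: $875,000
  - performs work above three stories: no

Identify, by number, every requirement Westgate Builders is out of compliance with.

1, 2, 3, 7, 9

1. equipment calibration 34 days ago vs limit 30 → not met
2. unresolved stop-work orders 3 > 1 → not met
3. fall-protection recertification 402 days ago vs limit 365 → not met
4. scaffold inspection 26 days ago vs limit 30 → met
5. workers' compensation coverage $875,000 ≥ $825,000 → met
6. lost-time incident rate 1 ≤ 6 → met
7. condition 'performs public-works projects' holds; OSHA safety training 42 days ago vs limit 30 → not met
8. lien-law disclosure present → met
9. bonding capacity review 36 days ago vs limit 30 → not met
10. condition 'performs work above three stories' does not hold → requirement n/a → met
11. workers' compensation audit 23 days ago vs limit 30 → met
Not met: 1, 2, 3, 7, 9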